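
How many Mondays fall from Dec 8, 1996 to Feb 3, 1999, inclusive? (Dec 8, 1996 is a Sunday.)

Dec 8, 1996 is a Sunday; the first Monday on or after it is Dec 9, 1996 (1 day later).
From Dec 9, 1996 to Feb 3, 1999: 22 + 365 + 365 + 34 = 786 days (rest of 1996, 1997, 1998, to Feb 3, 1999 in 1999).
786 ÷ 7 = 112 full weeks with remainder 2, so 112 more Mondays after the first → 113.

113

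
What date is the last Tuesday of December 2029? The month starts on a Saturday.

25 December 2029

December 2029 begins on a Saturday, so the first Tuesday is December 4 (3 days later).
December 2029 has 31 days. Adding weeks: 4, 11, 18, 25 — the last one ≤ 31 is the 25th.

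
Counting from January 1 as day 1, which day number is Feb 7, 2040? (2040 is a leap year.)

38

Days in months before Feb: 31 = 31.
Plus 7 days into Feb → day 38.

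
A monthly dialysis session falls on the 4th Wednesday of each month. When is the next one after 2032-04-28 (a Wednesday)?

April 2032 starts on a Thursday; its first Wednesday is the 7th, so the 4th Wednesday is the 28th — 2032-04-28.
That is not after 2032-04-28, so look at May 2032.
May 2032 starts on a Saturday; its first Wednesday is the 5th, so the 4th Wednesday is the 26th — 2032-05-26.

2032-05-26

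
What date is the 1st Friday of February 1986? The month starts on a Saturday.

7 February 1986

February 1986 begins on a Saturday, so the first Friday is February 7 (6 days later).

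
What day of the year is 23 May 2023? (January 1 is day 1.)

143

Days in months before May: 31 + 28 + 31 + 30 = 120.
Plus 23 days into May → day 143.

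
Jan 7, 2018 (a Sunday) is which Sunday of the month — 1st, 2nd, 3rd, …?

1st

Day 7 falls in week ⌈7/7⌉ of the month.
Days 1–7 hold the 1st Sunday, 8–14 the 2nd, 15–21 the 3rd, 22–28 the 4th, 29–31 the 5th.
7 is in the range for the 1st.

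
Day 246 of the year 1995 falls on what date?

Sep 3, 1995

Jan has 31 days (246 − 31 = 215 remain).
Feb has 28 days (215 − 28 = 187 remain).
Mar has 31 days (187 − 31 = 156 remain).
Apr has 30 days (156 − 30 = 126 remain).
May has 31 days (126 − 31 = 95 remain).
Jun has 30 days (95 − 30 = 65 remain).
Jul has 31 days (65 − 31 = 34 remain).
Aug has 31 days (34 − 31 = 3 remain).
3 into Sep → Sep 3.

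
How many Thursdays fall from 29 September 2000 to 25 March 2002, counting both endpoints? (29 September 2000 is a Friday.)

29 September 2000 is a Friday; the first Thursday on or after it is 5 October 2000 (6 days later).
From 5 October 2000 to 25 March 2002: 87 + 365 + 84 = 536 days (rest of 2000, 2001, to 25 March 2002 in 2002).
536 ÷ 7 = 76 full weeks with remainder 4, so 76 more Thursdays after the first → 77.

77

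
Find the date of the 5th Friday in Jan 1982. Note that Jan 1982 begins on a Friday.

Jan 29, 1982

Jan 1982 begins on a Friday, so the first Friday is Jan 1.
The 5th Friday is 4 weeks later: 1 + 28 = 29.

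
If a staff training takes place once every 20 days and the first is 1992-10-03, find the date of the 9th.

The 9th occurrence is 8 intervals after the first: 8 × 20 = 160 days after 1992-10-03.
October has 31 days — 28 days to the end of October leaves 132.
November has 30 days (102 left).
December has 31 days (71 left).
January has 31 days (40 left).
February has 28 days (12 left).
12 days into March → 1993-03-12.

1993-03-12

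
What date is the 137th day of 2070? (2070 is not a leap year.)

January has 31 days (137 − 31 = 106 remain).
February has 28 days (106 − 28 = 78 remain).
March has 31 days (78 − 31 = 47 remain).
April has 30 days (47 − 30 = 17 remain).
17 into May → May 17.

2070-05-17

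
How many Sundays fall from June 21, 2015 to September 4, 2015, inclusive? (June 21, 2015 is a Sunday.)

11

June 21, 2015 is a Sunday; the first Sunday on or after it is June 21, 2015.
From June 21, 2015 to September 4, 2015: 9 + 31 + 31 + 4 = 75 days (rest of June, July, August, September).
75 ÷ 7 = 10 full weeks with remainder 5, so 10 more Sundays after the first → 11.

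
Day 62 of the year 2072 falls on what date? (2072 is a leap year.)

2072-03-02

January has 31 days (62 − 31 = 31 remain).
February has 29 days (31 − 29 = 2 remain).
2 into March → March 2.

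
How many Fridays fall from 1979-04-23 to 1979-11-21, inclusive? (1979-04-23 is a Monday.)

30

1979-04-23 is a Monday; the first Friday on or after it is 1979-04-27 (4 days later).
From 1979-04-27 to 1979-11-21: 3 + 31 + 30 + 31 + 31 + 30 + 31 + 21 = 208 days (rest of April, May, June, July, August, September, October, November).
208 ÷ 7 = 29 full weeks with remainder 5, so 29 more Fridays after the first → 30.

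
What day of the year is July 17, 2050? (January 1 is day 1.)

Days in months before July: 31 + 28 + 31 + 30 + 31 + 30 = 181.
Plus 17 days into July → day 198.

198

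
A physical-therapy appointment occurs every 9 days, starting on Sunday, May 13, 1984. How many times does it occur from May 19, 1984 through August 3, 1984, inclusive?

Occurrences land 9·i days after May 13, 1984 for i = 0, 1, 2, …
May 19, 1984 is 6 days after the start; 6 ÷ 9 = 0 remainder 6; since the remainder is 6, round up to i = 1. First occurrence in the window: #2 on May 22, 1984 (1×9 = 9 days in).
August 3, 1984 is 82 days after the start; 82 ÷ 9 = 9 remainder 1. Last occurrence in the window: #10 on August 2, 1984.
Occurrences #2 through #10: 9 in total.

9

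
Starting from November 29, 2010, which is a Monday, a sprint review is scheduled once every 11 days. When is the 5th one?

The 5th occurrence is 4 intervals after the first: 4 × 11 = 44 days after November 29, 2010.
November has 30 days — 1 day to the end of November leaves 43.
December has 31 days (12 left).
12 days into January → January 12, 2011.

January 12, 2011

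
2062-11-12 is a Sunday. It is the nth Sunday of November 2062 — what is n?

Day 12 falls in week ⌈12/7⌉ of the month.
Days 1–7 hold the 1st Sunday, 8–14 the 2nd, 15–21 the 3rd, 22–28 the 4th, 29–31 the 5th.
12 is in the range for the 2nd.

2nd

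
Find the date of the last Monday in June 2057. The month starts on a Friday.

2057-06-25

June 2057 begins on a Friday, so the first Monday is June 4 (3 days later).
June 2057 has 30 days. Adding weeks: 4, 11, 18, 25 — the last one ≤ 30 is the 25th.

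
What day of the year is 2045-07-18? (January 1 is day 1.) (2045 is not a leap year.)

199

Days in months before July: 31 + 28 + 31 + 30 + 31 + 30 = 181.
Plus 18 days into July → day 199.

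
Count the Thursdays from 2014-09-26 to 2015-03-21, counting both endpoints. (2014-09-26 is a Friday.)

2014-09-26 is a Friday; the first Thursday on or after it is 2014-10-02 (6 days later).
From 2014-10-02 to 2015-03-21: 29 + 30 + 31 + 31 + 28 + 21 = 170 days (rest of October, November, December, January, February, March).
170 ÷ 7 = 24 full weeks with remainder 2, so 24 more Thursdays after the first → 25.

25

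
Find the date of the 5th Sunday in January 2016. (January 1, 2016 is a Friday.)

January 2016 begins on a Friday, so the first Sunday is January 3 (2 days later).
The 5th Sunday is 4 weeks later: 3 + 28 = 31.

31 January 2016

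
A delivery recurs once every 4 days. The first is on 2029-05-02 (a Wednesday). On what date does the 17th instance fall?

2029-07-05

The 17th occurrence is 16 intervals after the first: 16 × 4 = 64 days after 2029-05-02.
May has 31 days — 29 days to the end of May leaves 35.
June has 30 days (5 left).
5 days into July → 2029-07-05.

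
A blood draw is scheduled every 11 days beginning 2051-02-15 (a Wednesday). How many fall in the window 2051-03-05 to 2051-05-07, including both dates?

6

Occurrences land 11·i days after 2051-02-15 for i = 0, 1, 2, …
2051-03-05 is 18 days after the start; 18 ÷ 11 = 1 remainder 7; since the remainder is 7, round up to i = 2. First occurrence in the window: #3 on 2051-03-09 (2×11 = 22 days in).
2051-05-07 is 81 days after the start; 81 ÷ 11 = 7 remainder 4. Last occurrence in the window: #8 on 2051-05-03.
Occurrences #3 through #8: 6 in total.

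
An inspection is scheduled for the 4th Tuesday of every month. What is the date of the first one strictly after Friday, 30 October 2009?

24 November 2009

October 2009 starts on a Thursday; its first Tuesday is the 6th, so the 4th Tuesday is the 27th — 27 October 2009.
That is not after 30 October 2009, so look at November 2009.
November 2009 starts on a Sunday; its first Tuesday is the 3rd, so the 4th Tuesday is the 24th — 24 November 2009.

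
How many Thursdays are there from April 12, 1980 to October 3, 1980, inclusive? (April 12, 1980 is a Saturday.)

25

April 12, 1980 is a Saturday; the first Thursday on or after it is April 17, 1980 (5 days later).
From April 17, 1980 to October 3, 1980: 13 + 31 + 30 + 31 + 31 + 30 + 3 = 169 days (rest of April, May, June, July, August, September, October).
169 ÷ 7 = 24 full weeks with remainder 1, so 24 more Thursdays after the first → 25.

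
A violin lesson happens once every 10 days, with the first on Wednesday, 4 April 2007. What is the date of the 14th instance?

12 August 2007

The 14th occurrence is 13 intervals after the first: 13 × 10 = 130 days after 4 April 2007.
April has 30 days — 26 days to the end of April leaves 104.
May has 31 days (73 left).
June has 30 days (43 left).
July has 31 days (12 left).
12 days into August → 12 August 2007.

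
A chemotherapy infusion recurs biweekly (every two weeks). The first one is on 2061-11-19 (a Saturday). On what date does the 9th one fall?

2062-03-11

The 9th occurrence is 8 intervals after the first: 8 × 14 = 112 days after 2061-11-19.
November has 30 days — 11 days to the end of November leaves 101.
December has 31 days (70 left).
January has 31 days (39 left).
February has 28 days (11 left).
11 days into March → 2062-03-11.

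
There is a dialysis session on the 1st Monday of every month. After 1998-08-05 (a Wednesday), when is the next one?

1998-09-07

August 1998 starts on a Saturday, so its 1st Monday is 1998-08-03 (2 days in).
That is not after 1998-08-05, so look at September 1998.
September 1998 starts on a Tuesday, so its 1st Monday is 1998-09-07 (6 days in).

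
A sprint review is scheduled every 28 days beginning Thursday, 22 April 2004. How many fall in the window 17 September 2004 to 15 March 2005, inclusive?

Occurrences land 28·i days after 22 April 2004 for i = 0, 1, 2, …
17 September 2004 is 148 days after the start; 148 ÷ 28 = 5 remainder 8; since the remainder is 8, round up to i = 6. First occurrence in the window: #7 on 7 October 2004 (6×28 = 168 days in).
15 March 2005 is 327 days after the start; 327 ÷ 28 = 11 remainder 19. Last occurrence in the window: #12 on 24 February 2005.
Occurrences #7 through #12: 6 in total.

6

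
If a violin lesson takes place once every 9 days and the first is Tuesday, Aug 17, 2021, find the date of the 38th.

The 38th occurrence is 37 intervals after the first: 37 × 9 = 333 days after Aug 17, 2021.
Aug has 31 days — 14 days to the end of Aug leaves 319.
Sep has 30 days (289 left).
Oct has 31 days (258 left).
Nov has 30 days (228 left).
Dec has 31 days (197 left).
Jan has 31 days (166 left).
Feb has 28 days (138 left).
Mar has 31 days (107 left).
Apr has 30 days (77 left).
May has 31 days (46 left).
Jun has 30 days (16 left).
16 days into Jul → Jul 16, 2022.

Jul 16, 2022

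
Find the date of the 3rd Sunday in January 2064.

January 20, 2064

The first Sunday of January 2064 is January 6.
The 3rd Sunday is 2 weeks later: 6 + 14 = 20.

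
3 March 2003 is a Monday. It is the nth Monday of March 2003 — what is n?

1st

Day 3 falls in week ⌈3/7⌉ of the month.
Days 1–7 hold the 1st Monday, 8–14 the 2nd, 15–21 the 3rd, 22–28 the 4th, 29–31 the 5th.
3 is in the range for the 1st.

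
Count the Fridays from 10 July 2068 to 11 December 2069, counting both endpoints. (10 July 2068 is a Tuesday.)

10 July 2068 is a Tuesday; the first Friday on or after it is 13 July 2068 (3 days later).
From 13 July 2068 to 11 December 2069: 171 + 345 = 516 days (rest of 2068, to 11 December 2069 in 2069).
516 ÷ 7 = 73 full weeks with remainder 5, so 73 more Fridays after the first → 74.

74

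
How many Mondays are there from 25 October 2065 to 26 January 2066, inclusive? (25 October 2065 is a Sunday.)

14

25 October 2065 is a Sunday; the first Monday on or after it is 26 October 2065 (1 day later).
From 26 October 2065 to 26 January 2066: 5 + 30 + 31 + 26 = 92 days (rest of October, November, December, January).
92 ÷ 7 = 13 full weeks with remainder 1, so 13 more Mondays after the first → 14.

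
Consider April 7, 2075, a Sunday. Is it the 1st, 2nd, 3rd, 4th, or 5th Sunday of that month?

Day 7 falls in week ⌈7/7⌉ of the month.
Days 1–7 hold the 1st Sunday, 8–14 the 2nd, 15–21 the 3rd, 22–28 the 4th, 29–31 the 5th.
7 is in the range for the 1st.

1st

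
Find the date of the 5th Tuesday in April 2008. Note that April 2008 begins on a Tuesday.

April 2008 begins on a Tuesday, so the first Tuesday is April 1.
The 5th Tuesday is 4 weeks later: 1 + 28 = 29.

2008-04-29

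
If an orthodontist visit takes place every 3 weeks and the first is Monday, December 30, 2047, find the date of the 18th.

December 21, 2048

The 18th occurrence is 17 intervals after the first: 17 × 21 = 357 days after December 30, 2047.
December has 31 days — 1 day to the end of December leaves 356.
January has 31 days (325 left).
February has 29 days (296 left).
March has 31 days (265 left).
April has 30 days (235 left).
May has 31 days (204 left).
June has 30 days (174 left).
July has 31 days (143 left).
August has 31 days (112 left).
September has 30 days (82 left).
October has 31 days (51 left).
November has 30 days (21 left).
21 days into December → December 21, 2048.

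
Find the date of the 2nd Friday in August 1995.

August 1995 begins on a Tuesday, so the first Friday is August 4 (3 days later).
The 2nd Friday is 1 weeks later: 4 + 7 = 11.

1995-08-11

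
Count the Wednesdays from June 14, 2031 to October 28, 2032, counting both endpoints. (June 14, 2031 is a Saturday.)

72

June 14, 2031 is a Saturday; the first Wednesday on or after it is June 18, 2031 (4 days later).
From June 18, 2031 to October 28, 2032: 196 + 302 = 498 days (rest of 2031, to October 28, 2032 in 2032).
498 ÷ 7 = 71 full weeks with remainder 1, so 71 more Wednesdays after the first → 72.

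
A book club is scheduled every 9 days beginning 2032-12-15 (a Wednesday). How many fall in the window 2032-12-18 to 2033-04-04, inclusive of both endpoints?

Occurrences land 9·i days after 2032-12-15 for i = 0, 1, 2, …
2032-12-18 is 3 days after the start; 3 ÷ 9 = 0 remainder 3; since the remainder is 3, round up to i = 1. First occurrence in the window: #2 on 2032-12-24 (1×9 = 9 days in).
2033-04-04 is 110 days after the start; 110 ÷ 9 = 12 remainder 2. Last occurrence in the window: #13 on 2033-04-02.
Occurrences #2 through #13: 12 in total.

12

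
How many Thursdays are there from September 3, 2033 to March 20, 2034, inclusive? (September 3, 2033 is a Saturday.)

28

September 3, 2033 is a Saturday; the first Thursday on or after it is September 8, 2033 (5 days later).
From September 8, 2033 to March 20, 2034: 22 + 31 + 30 + 31 + 31 + 28 + 20 = 193 days (rest of September, October, November, December, January, February, March).
193 ÷ 7 = 27 full weeks with remainder 4, so 27 more Thursdays after the first → 28.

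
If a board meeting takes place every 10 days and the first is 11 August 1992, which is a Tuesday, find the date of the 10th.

9 November 1992

The 10th occurrence is 9 intervals after the first: 9 × 10 = 90 days after 11 August 1992.
August has 31 days — 20 days to the end of August leaves 70.
September has 30 days (40 left).
October has 31 days (9 left).
9 days into November → 9 November 1992.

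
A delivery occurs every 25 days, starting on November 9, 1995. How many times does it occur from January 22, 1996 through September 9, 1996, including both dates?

10

Occurrences land 25·i days after November 9, 1995 for i = 0, 1, 2, …
January 22, 1996 is 74 days after the start; 74 ÷ 25 = 2 remainder 24; since the remainder is 24, round up to i = 3. First occurrence in the window: #4 on January 23, 1996 (3×25 = 75 days in).
September 9, 1996 is 305 days after the start; 305 ÷ 25 = 12 remainder 5. Last occurrence in the window: #13 on September 4, 1996.
Occurrences #4 through #13: 10 in total.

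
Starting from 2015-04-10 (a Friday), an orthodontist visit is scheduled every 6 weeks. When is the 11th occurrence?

The 11th occurrence is 10 intervals after the first: 10 × 42 = 420 days after 2015-04-10.
April has 30 days — 20 days to the end of April leaves 400.
May has 31 days (369 left).
June has 30 days (339 left).
July has 31 days (308 left).
August has 31 days (277 left).
September has 30 days (247 left).
October has 31 days (216 left).
November has 30 days (186 left).
December has 31 days (155 left).
January has 31 days (124 left).
February has 29 days (95 left).
March has 31 days (64 left).
April has 30 days (34 left).
May has 31 days (3 left).
3 days into June → 2016-06-03.

2016-06-03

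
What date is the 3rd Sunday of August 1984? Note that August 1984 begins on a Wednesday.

August 1984 begins on a Wednesday, so the first Sunday is August 5 (4 days later).
The 3rd Sunday is 2 weeks later: 5 + 14 = 19.

August 19, 1984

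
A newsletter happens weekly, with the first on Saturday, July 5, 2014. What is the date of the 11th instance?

The 11th occurrence is 10 intervals after the first: 10 × 7 = 70 days after July 5, 2014.
July has 31 days — 26 days to the end of July leaves 44.
August has 31 days (13 left).
13 days into September → September 13, 2014.

September 13, 2014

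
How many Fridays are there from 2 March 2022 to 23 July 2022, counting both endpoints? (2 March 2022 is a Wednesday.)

21

2 March 2022 is a Wednesday; the first Friday on or after it is 4 March 2022 (2 days later).
From 4 March 2022 to 23 July 2022: 27 + 30 + 31 + 30 + 23 = 141 days (rest of March, April, May, June, July).
141 ÷ 7 = 20 full weeks with remainder 1, so 20 more Fridays after the first → 21.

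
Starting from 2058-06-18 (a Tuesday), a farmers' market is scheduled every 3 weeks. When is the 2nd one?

The 2nd occurrence is 1 interval after the first: 1 × 21 = 21 days after 2058-06-18.
June has 30 days — 12 days to the end of June leaves 9.
9 days into July → 2058-07-09.

2058-07-09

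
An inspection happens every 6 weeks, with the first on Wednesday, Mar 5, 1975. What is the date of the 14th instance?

The 14th occurrence is 13 intervals after the first: 13 × 42 = 546 days after Mar 5, 1975.
Mar has 31 days — 26 days to the end of Mar leaves 520.
From end of Mar to end of 1975 is 275 days (245 left).
Jan has 31 days (214 left).
Feb has 29 days (185 left).
Mar has 31 days (154 left).
Apr has 30 days (124 left).
May has 31 days (93 left).
Jun has 30 days (63 left).
Jul has 31 days (32 left).
Aug has 31 days (1 left).
1 day into Sep → Sep 1, 1976.

Sep 1, 1976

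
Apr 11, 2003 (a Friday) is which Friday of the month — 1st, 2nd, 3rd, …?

Day 11 falls in week ⌈11/7⌉ of the month.
Days 1–7 hold the 1st Friday, 8–14 the 2nd, 15–21 the 3rd, 22–28 the 4th, 29–31 the 5th.
11 is in the range for the 2nd.

2nd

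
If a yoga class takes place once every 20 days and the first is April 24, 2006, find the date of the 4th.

The 4th occurrence is 3 intervals after the first: 3 × 20 = 60 days after April 24, 2006.
April has 30 days — 6 days to the end of April leaves 54.
May has 31 days (23 left).
23 days into June → June 23, 2006.

June 23, 2006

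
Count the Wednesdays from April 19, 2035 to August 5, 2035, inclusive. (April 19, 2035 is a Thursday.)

April 19, 2035 is a Thursday; the first Wednesday on or after it is April 25, 2035 (6 days later).
From April 25, 2035 to August 5, 2035: 5 + 31 + 30 + 31 + 5 = 102 days (rest of April, May, June, July, August).
102 ÷ 7 = 14 full weeks with remainder 4, so 14 more Wednesdays after the first → 15.

15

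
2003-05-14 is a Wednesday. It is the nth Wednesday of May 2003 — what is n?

Day 14 falls in week ⌈14/7⌉ of the month.
Days 1–7 hold the 1st Wednesday, 8–14 the 2nd, 15–21 the 3rd, 22–28 the 4th, 29–31 the 5th.
14 is in the range for the 2nd.

2nd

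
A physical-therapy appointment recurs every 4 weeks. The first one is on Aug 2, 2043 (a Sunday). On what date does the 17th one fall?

The 17th occurrence is 16 intervals after the first: 16 × 28 = 448 days after Aug 2, 2043.
Aug has 31 days — 29 days to the end of Aug leaves 419.
From end of Aug to end of 2043 is 122 days (297 left).
Jan has 31 days (266 left).
Feb has 29 days (237 left).
Mar has 31 days (206 left).
Apr has 30 days (176 left).
May has 31 days (145 left).
Jun has 30 days (115 left).
Jul has 31 days (84 left).
Aug has 31 days (53 left).
Sep has 30 days (23 left).
23 days into Oct → Oct 23, 2044.

Oct 23, 2044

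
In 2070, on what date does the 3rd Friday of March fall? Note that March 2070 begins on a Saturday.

March 21, 2070

March 2070 begins on a Saturday, so the first Friday is March 7 (6 days later).
The 3rd Friday is 2 weeks later: 7 + 14 = 21.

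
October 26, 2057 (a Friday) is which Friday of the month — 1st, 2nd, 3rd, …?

4th

Day 26 falls in week ⌈26/7⌉ of the month.
Days 1–7 hold the 1st Friday, 8–14 the 2nd, 15–21 the 3rd, 22–28 the 4th, 29–31 the 5th.
26 is in the range for the 4th.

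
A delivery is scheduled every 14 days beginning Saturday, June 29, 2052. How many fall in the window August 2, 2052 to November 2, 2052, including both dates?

7

Occurrences land 14·i days after June 29, 2052 for i = 0, 1, 2, …
August 2, 2052 is 34 days after the start; 34 ÷ 14 = 2 remainder 6; since the remainder is 6, round up to i = 3. First occurrence in the window: #4 on August 10, 2052 (3×14 = 42 days in).
November 2, 2052 is 126 days after the start; 126 ÷ 14 = 9 remainder 0. Last occurrence in the window: #10 on November 2, 2052.
Occurrences #4 through #10: 7 in total.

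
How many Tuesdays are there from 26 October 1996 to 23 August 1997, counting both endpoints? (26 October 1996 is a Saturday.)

26 October 1996 is a Saturday; the first Tuesday on or after it is 29 October 1996 (3 days later).
From 29 October 1996 to 23 August 1997: 2 + 30 + 31 + 31 + 28 + 31 + 30 + 31 + 30 + 31 + 23 = 298 days (rest of October, November, December, January, February, March, April, May, June, July, August).
298 ÷ 7 = 42 full weeks with remainder 4, so 42 more Tuesdays after the first → 43.

43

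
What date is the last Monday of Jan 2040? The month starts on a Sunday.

Jan 2040 begins on a Sunday, so the first Monday is Jan 2 (1 day later).
Jan 2040 has 31 days. Adding weeks: 2, 9, 16, 23, 30 — the last one ≤ 31 is the 30th.

Jan 30, 2040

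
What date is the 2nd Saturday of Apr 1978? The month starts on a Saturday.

Apr 1978 begins on a Saturday, so the first Saturday is Apr 1.
The 2nd Saturday is 1 weeks later: 1 + 7 = 8.

Apr 8, 1978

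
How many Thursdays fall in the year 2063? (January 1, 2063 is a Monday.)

52

January 1, 2063 is a Monday; the first Thursday on or after it is January 4, 2063 (3 days later).
From January 4, 2063 to December 31, 2063: 27 + 28 + 31 + 30 + 31 + 30 + 31 + 31 + 30 + 31 + 30 + 31 = 361 days (rest of January, February, March, April, May, June, July, August, September, October, November, December).
361 ÷ 7 = 51 full weeks with remainder 4, so 51 more Thursdays after the first → 52.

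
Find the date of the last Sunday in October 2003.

26 October 2003

October 2003 begins on a Wednesday, so the first Sunday is October 5 (4 days later).
October 2003 has 31 days. Adding weeks: 5, 12, 19, 26 — the last one ≤ 31 is the 26th.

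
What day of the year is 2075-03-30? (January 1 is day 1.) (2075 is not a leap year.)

Days in months before March: 31 + 28 = 59.
Plus 30 days into March → day 89.

89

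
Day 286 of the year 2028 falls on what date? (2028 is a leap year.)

Oct 12, 2028

Jan has 31 days (286 − 31 = 255 remain).
Feb has 29 days (255 − 29 = 226 remain).
Mar has 31 days (226 − 31 = 195 remain).
Apr has 30 days (195 − 30 = 165 remain).
May has 31 days (165 − 31 = 134 remain).
Jun has 30 days (134 − 30 = 104 remain).
Jul has 31 days (104 − 31 = 73 remain).
Aug has 31 days (73 − 31 = 42 remain).
Sep has 30 days (42 − 30 = 12 remain).
12 into Oct → Oct 12.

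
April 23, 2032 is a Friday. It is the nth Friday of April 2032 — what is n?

4th

Day 23 falls in week ⌈23/7⌉ of the month.
Days 1–7 hold the 1st Friday, 8–14 the 2nd, 15–21 the 3rd, 22–28 the 4th, 29–31 the 5th.
23 is in the range for the 4th.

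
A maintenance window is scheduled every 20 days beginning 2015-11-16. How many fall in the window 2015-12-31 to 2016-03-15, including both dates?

Occurrences land 20·i days after 2015-11-16 for i = 0, 1, 2, …
2015-12-31 is 45 days after the start; 45 ÷ 20 = 2 remainder 5; since the remainder is 5, round up to i = 3. First occurrence in the window: #4 on 2016-01-15 (3×20 = 60 days in).
2016-03-15 is 120 days after the start; 120 ÷ 20 = 6 remainder 0. Last occurrence in the window: #7 on 2016-03-15.
Occurrences #4 through #7: 4 in total.

4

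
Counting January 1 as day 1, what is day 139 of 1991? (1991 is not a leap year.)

Jan has 31 days (139 − 31 = 108 remain).
Feb has 28 days (108 − 28 = 80 remain).
Mar has 31 days (80 − 31 = 49 remain).
Apr has 30 days (49 − 30 = 19 remain).
19 into May → May 19.

May 19, 1991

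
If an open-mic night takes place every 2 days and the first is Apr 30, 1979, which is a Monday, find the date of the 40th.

Jul 17, 1979

The 40th occurrence is 39 intervals after the first: 39 × 2 = 78 days after Apr 30, 1979.
Apr has 30 days — 0 days to the end of Apr leaves 78.
May has 31 days (47 left).
Jun has 30 days (17 left).
17 days into Jul → Jul 17, 1979.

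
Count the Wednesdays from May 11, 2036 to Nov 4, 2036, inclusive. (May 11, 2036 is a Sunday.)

May 11, 2036 is a Sunday; the first Wednesday on or after it is May 14, 2036 (3 days later).
From May 14, 2036 to Nov 4, 2036: 17 + 30 + 31 + 31 + 30 + 31 + 4 = 174 days (rest of May, Jun, Jul, Aug, Sep, Oct, Nov).
174 ÷ 7 = 24 full weeks with remainder 6, so 24 more Wednesdays after the first → 25.

25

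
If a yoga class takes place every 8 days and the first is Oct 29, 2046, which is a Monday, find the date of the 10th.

Jan 9, 2047

The 10th occurrence is 9 intervals after the first: 9 × 8 = 72 days after Oct 29, 2046.
Oct has 31 days — 2 days to the end of Oct leaves 70.
Nov has 30 days (40 left).
Dec has 31 days (9 left).
9 days into Jan → Jan 9, 2047.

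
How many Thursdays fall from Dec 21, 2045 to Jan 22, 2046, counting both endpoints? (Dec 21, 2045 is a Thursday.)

5

Dec 21, 2045 is a Thursday; the first Thursday on or after it is Dec 21, 2045.
From Dec 21, 2045 to Jan 22, 2046: 10 + 22 = 32 days (rest of Dec, Jan).
32 ÷ 7 = 4 full weeks with remainder 4, so 4 more Thursdays after the first → 5.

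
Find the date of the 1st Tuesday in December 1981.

1 December 1981

The first Tuesday of December 1981 is December 1.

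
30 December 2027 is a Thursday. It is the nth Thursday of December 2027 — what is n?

Day 30 falls in week ⌈30/7⌉ of the month.
Days 1–7 hold the 1st Thursday, 8–14 the 2nd, 15–21 the 3rd, 22–28 the 4th, 29–31 the 5th.
30 is in the range for the 5th.

5th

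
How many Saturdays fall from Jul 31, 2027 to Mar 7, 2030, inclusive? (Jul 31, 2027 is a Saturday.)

136

Jul 31, 2027 is a Saturday; the first Saturday on or after it is Jul 31, 2027.
From Jul 31, 2027 to Mar 7, 2030: 153 + 366 + 365 + 66 = 950 days (rest of 2027, 2028, 2029, to Mar 7, 2030 in 2030).
950 ÷ 7 = 135 full weeks with remainder 5, so 135 more Saturdays after the first → 136.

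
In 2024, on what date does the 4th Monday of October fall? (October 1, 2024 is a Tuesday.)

October 2024 begins on a Tuesday, so the first Monday is October 7 (6 days later).
The 4th Monday is 3 weeks later: 7 + 21 = 28.

October 28, 2024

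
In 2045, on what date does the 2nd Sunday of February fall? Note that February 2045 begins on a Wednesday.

February 2045 begins on a Wednesday, so the first Sunday is February 5 (4 days later).
The 2nd Sunday is 1 weeks later: 5 + 7 = 12.

2045-02-12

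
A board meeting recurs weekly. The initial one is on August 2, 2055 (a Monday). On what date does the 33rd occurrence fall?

March 13, 2056

The 33rd occurrence is 32 intervals after the first: 32 × 7 = 224 days after August 2, 2055.
August has 31 days — 29 days to the end of August leaves 195.
September has 30 days (165 left).
October has 31 days (134 left).
November has 30 days (104 left).
December has 31 days (73 left).
January has 31 days (42 left).
February has 29 days (13 left).
13 days into March → March 13, 2056.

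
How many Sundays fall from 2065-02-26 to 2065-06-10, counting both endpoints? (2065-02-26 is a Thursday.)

15

2065-02-26 is a Thursday; the first Sunday on or after it is 2065-03-01 (3 days later).
From 2065-03-01 to 2065-06-10: 30 + 30 + 31 + 10 = 101 days (rest of March, April, May, June).
101 ÷ 7 = 14 full weeks with remainder 3, so 14 more Sundays after the first → 15.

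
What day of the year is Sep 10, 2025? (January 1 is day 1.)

Days in months before Sep: 31 + 28 + 31 + 30 + 31 + 30 + 31 + 31 = 243.
Plus 10 days into Sep → day 253.

253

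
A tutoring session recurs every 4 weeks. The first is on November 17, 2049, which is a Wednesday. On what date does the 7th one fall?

The 7th occurrence is 6 intervals after the first: 6 × 28 = 168 days after November 17, 2049.
November has 30 days — 13 days to the end of November leaves 155.
December has 31 days (124 left).
January has 31 days (93 left).
February has 28 days (65 left).
March has 31 days (34 left).
April has 30 days (4 left).
4 days into May → May 4, 2050.

May 4, 2050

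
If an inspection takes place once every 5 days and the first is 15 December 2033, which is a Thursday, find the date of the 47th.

The 47th occurrence is 46 intervals after the first: 46 × 5 = 230 days after 15 December 2033.
December has 31 days — 16 days to the end of December leaves 214.
January has 31 days (183 left).
February has 28 days (155 left).
March has 31 days (124 left).
April has 30 days (94 left).
May has 31 days (63 left).
June has 30 days (33 left).
July has 31 days (2 left).
2 days into August → 2 August 2034.

2 August 2034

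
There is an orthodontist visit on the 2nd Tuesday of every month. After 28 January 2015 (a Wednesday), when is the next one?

January 2015 starts on a Thursday; its first Tuesday is the 6th, so the 2nd Tuesday is the 13th — 13 January 2015.
That is not after 28 January 2015, so look at February 2015.
February 2015 starts on a Sunday; its first Tuesday is the 3rd, so the 2nd Tuesday is the 10th — 10 February 2015.

10 February 2015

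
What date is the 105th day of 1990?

January has 31 days (105 − 31 = 74 remain).
February has 28 days (74 − 28 = 46 remain).
March has 31 days (46 − 31 = 15 remain).
15 into April → April 15.

15 April 1990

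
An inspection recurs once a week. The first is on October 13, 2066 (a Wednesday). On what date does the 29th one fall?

April 27, 2067

The 29th occurrence is 28 intervals after the first: 28 × 7 = 196 days after October 13, 2066.
October has 31 days — 18 days to the end of October leaves 178.
November has 30 days (148 left).
December has 31 days (117 left).
January has 31 days (86 left).
February has 28 days (58 left).
March has 31 days (27 left).
27 days into April → April 27, 2067.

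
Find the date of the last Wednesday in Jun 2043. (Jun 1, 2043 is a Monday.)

Jun 2043 begins on a Monday, so the first Wednesday is Jun 3 (2 days later).
Jun 2043 has 30 days. Adding weeks: 3, 10, 17, 24 — the last one ≤ 30 is the 24th.

Jun 24, 2043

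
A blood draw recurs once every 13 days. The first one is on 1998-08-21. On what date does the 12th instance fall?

1999-01-11

The 12th occurrence is 11 intervals after the first: 11 × 13 = 143 days after 1998-08-21.
August has 31 days — 10 days to the end of August leaves 133.
September has 30 days (103 left).
October has 31 days (72 left).
November has 30 days (42 left).
December has 31 days (11 left).
11 days into January → 1999-01-11.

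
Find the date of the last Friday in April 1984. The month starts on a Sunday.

1984-04-27

April 1984 begins on a Sunday, so the first Friday is April 6 (5 days later).
April 1984 has 30 days. Adding weeks: 6, 13, 20, 27 — the last one ≤ 30 is the 27th.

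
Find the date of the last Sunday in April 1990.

29 April 1990

April 1990 begins on a Sunday, so the first Sunday is April 1.
April 1990 has 30 days. Adding weeks: 1, 8, 15, 22, 29 — the last one ≤ 30 is the 29th.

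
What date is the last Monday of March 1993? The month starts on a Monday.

March 29, 1993

March 1993 begins on a Monday, so the first Monday is March 1.
March 1993 has 31 days. Adding weeks: 1, 8, 15, 22, 29 — the last one ≤ 31 is the 29th.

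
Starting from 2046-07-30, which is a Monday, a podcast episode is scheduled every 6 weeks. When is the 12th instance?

The 12th occurrence is 11 intervals after the first: 11 × 42 = 462 days after 2046-07-30.
July has 31 days — 1 day to the end of July leaves 461.
From end of July to end of 2046 is 153 days (308 left).
January has 31 days (277 left).
February has 28 days (249 left).
March has 31 days (218 left).
April has 30 days (188 left).
May has 31 days (157 left).
June has 30 days (127 left).
July has 31 days (96 left).
August has 31 days (65 left).
September has 30 days (35 left).
October has 31 days (4 left).
4 days into November → 2047-11-04.

2047-11-04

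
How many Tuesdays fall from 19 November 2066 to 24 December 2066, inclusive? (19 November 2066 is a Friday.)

5

19 November 2066 is a Friday; the first Tuesday on or after it is 23 November 2066 (4 days later).
From 23 November 2066 to 24 December 2066: 7 + 24 = 31 days (rest of November, December).
31 ÷ 7 = 4 full weeks with remainder 3, so 4 more Tuesdays after the first → 5.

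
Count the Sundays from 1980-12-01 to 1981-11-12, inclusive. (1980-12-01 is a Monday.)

1980-12-01 is a Monday; the first Sunday on or after it is 1980-12-07 (6 days later).
From 1980-12-07 to 1981-11-12: 24 + 316 = 340 days (rest of 1980, to 1981-11-12 in 1981).
340 ÷ 7 = 48 full weeks with remainder 4, so 48 more Sundays after the first → 49.

49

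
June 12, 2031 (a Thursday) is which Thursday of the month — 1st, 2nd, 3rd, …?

Day 12 falls in week ⌈12/7⌉ of the month.
Days 1–7 hold the 1st Thursday, 8–14 the 2nd, 15–21 the 3rd, 22–28 the 4th, 29–31 the 5th.
12 is in the range for the 2nd.

2nd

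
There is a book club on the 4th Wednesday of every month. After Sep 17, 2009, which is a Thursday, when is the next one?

Sep 2009 starts on a Tuesday; its first Wednesday is the 2nd, so the 4th Wednesday is the 23rd — Sep 23, 2009.
Sep 23, 2009 is after Sep 17, 2009, so that is the next one.

Sep 23, 2009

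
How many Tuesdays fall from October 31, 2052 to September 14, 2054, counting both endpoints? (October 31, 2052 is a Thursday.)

October 31, 2052 is a Thursday; the first Tuesday on or after it is November 5, 2052 (5 days later).
From November 5, 2052 to September 14, 2054: 56 + 365 + 257 = 678 days (rest of 2052, 2053, to September 14, 2054 in 2054).
678 ÷ 7 = 96 full weeks with remainder 6, so 96 more Tuesdays after the first → 97.

97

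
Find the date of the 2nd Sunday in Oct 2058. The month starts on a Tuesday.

Oct 2058 begins on a Tuesday, so the first Sunday is Oct 6 (5 days later).
The 2nd Sunday is 1 weeks later: 6 + 7 = 13.

Oct 13, 2058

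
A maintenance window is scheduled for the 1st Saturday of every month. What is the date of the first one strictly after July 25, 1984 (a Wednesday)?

July 1984 starts on a Sunday, so its 1st Saturday is July 7, 1984 (6 days in).
That is not after July 25, 1984, so look at August 1984.
August 1984 starts on a Wednesday, so its 1st Saturday is August 4, 1984 (3 days in).

August 4, 1984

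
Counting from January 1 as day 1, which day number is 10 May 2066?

Days in months before May: 31 + 28 + 31 + 30 = 120.
Plus 10 days into May → day 130.

130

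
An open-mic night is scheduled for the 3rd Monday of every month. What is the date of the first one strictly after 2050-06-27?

June 2050 starts on a Wednesday; its first Monday is the 6th, so the 3rd Monday is the 20th — 2050-06-20.
That is not after 2050-06-27, so look at July 2050.
July 2050 starts on a Friday; its first Monday is the 4th, so the 3rd Monday is the 18th — 2050-07-18.

2050-07-18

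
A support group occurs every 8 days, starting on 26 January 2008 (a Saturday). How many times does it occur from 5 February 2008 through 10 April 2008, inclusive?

Occurrences land 8·i days after 26 January 2008 for i = 0, 1, 2, …
5 February 2008 is 10 days after the start; 10 ÷ 8 = 1 remainder 2; since the remainder is 2, round up to i = 2. First occurrence in the window: #3 on 11 February 2008 (2×8 = 16 days in).
10 April 2008 is 75 days after the start; 75 ÷ 8 = 9 remainder 3. Last occurrence in the window: #10 on 7 April 2008.
Occurrences #3 through #10: 8 in total.

8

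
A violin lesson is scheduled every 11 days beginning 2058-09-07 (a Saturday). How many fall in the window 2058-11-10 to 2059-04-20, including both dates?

15

Occurrences land 11·i days after 2058-09-07 for i = 0, 1, 2, …
2058-11-10 is 64 days after the start; 64 ÷ 11 = 5 remainder 9; since the remainder is 9, round up to i = 6. First occurrence in the window: #7 on 2058-11-12 (6×11 = 66 days in).
2059-04-20 is 225 days after the start; 225 ÷ 11 = 20 remainder 5. Last occurrence in the window: #21 on 2059-04-15.
Occurrences #7 through #21: 15 in total.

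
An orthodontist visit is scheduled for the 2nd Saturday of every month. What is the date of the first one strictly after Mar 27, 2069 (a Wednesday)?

Mar 2069 starts on a Friday; its first Saturday is the 2nd, so the 2nd Saturday is the 9th — Mar 9, 2069.
That is not after Mar 27, 2069, so look at Apr 2069.
Apr 2069 starts on a Monday; its first Saturday is the 6th, so the 2nd Saturday is the 13th — Apr 13, 2069.

Apr 13, 2069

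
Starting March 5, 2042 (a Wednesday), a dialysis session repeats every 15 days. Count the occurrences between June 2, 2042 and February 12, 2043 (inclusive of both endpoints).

17

Occurrences land 15·i days after March 5, 2042 for i = 0, 1, 2, …
June 2, 2042 is 89 days after the start; 89 ÷ 15 = 5 remainder 14; since the remainder is 14, round up to i = 6. First occurrence in the window: #7 on June 3, 2042 (6×15 = 90 days in).
February 12, 2043 is 344 days after the start; 344 ÷ 15 = 22 remainder 14. Last occurrence in the window: #23 on January 29, 2043.
Occurrences #7 through #23: 17 in total.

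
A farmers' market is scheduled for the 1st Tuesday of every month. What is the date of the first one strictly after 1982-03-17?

March 1982 starts on a Monday, so its 1st Tuesday is 1982-03-02 (1 day in).
That is not after 1982-03-17, so look at April 1982.
April 1982 starts on a Thursday, so its 1st Tuesday is 1982-04-06 (5 days in).

1982-04-06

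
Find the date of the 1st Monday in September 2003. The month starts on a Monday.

1 September 2003

September 2003 begins on a Monday, so the first Monday is September 1.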